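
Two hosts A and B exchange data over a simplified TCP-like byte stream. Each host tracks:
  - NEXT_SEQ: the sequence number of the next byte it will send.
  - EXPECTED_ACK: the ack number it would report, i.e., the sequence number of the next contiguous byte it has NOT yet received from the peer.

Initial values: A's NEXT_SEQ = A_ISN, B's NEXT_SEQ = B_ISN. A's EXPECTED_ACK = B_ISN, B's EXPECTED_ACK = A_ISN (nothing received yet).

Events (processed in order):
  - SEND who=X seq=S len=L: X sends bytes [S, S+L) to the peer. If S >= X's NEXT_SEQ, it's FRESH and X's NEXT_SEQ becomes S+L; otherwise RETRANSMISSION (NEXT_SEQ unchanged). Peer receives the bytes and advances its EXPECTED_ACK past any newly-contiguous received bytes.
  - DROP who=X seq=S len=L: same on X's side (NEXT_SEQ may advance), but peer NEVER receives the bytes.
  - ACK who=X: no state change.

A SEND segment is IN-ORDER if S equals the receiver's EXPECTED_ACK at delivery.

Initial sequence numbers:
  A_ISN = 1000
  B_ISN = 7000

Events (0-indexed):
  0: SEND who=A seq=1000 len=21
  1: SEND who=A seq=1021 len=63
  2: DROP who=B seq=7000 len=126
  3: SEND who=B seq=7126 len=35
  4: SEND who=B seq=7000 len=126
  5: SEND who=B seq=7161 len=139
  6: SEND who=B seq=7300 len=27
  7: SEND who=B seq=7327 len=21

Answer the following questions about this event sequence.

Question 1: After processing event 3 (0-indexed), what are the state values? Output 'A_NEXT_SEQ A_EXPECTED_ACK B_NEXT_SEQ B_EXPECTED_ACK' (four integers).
After event 0: A_seq=1021 A_ack=7000 B_seq=7000 B_ack=1021
After event 1: A_seq=1084 A_ack=7000 B_seq=7000 B_ack=1084
After event 2: A_seq=1084 A_ack=7000 B_seq=7126 B_ack=1084
After event 3: A_seq=1084 A_ack=7000 B_seq=7161 B_ack=1084

1084 7000 7161 1084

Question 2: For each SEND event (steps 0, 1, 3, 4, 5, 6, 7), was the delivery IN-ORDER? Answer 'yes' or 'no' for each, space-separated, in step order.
Step 0: SEND seq=1000 -> in-order
Step 1: SEND seq=1021 -> in-order
Step 3: SEND seq=7126 -> out-of-order
Step 4: SEND seq=7000 -> in-order
Step 5: SEND seq=7161 -> in-order
Step 6: SEND seq=7300 -> in-order
Step 7: SEND seq=7327 -> in-order

Answer: yes yes no yes yes yes yes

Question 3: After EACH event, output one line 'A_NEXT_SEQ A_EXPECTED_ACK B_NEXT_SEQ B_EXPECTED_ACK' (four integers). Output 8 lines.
1021 7000 7000 1021
1084 7000 7000 1084
1084 7000 7126 1084
1084 7000 7161 1084
1084 7161 7161 1084
1084 7300 7300 1084
1084 7327 7327 1084
1084 7348 7348 1084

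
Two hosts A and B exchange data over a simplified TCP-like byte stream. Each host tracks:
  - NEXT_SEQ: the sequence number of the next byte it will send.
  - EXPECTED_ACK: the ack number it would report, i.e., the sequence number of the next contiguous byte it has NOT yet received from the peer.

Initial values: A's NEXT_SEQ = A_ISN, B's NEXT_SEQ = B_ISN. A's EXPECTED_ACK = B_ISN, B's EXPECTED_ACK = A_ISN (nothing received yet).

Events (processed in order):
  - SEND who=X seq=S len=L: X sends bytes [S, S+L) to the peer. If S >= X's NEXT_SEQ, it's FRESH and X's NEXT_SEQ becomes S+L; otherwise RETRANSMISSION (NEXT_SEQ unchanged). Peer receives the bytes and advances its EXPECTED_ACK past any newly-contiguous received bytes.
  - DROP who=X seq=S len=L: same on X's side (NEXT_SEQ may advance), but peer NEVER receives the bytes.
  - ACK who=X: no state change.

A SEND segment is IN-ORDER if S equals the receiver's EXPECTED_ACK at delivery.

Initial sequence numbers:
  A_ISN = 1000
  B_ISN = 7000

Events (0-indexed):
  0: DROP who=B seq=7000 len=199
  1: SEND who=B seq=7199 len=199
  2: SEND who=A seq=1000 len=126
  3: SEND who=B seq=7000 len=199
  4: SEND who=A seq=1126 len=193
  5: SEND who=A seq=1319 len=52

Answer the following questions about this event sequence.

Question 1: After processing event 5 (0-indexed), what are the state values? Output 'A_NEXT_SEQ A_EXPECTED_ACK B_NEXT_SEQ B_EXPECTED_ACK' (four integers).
After event 0: A_seq=1000 A_ack=7000 B_seq=7199 B_ack=1000
After event 1: A_seq=1000 A_ack=7000 B_seq=7398 B_ack=1000
After event 2: A_seq=1126 A_ack=7000 B_seq=7398 B_ack=1126
After event 3: A_seq=1126 A_ack=7398 B_seq=7398 B_ack=1126
After event 4: A_seq=1319 A_ack=7398 B_seq=7398 B_ack=1319
After event 5: A_seq=1371 A_ack=7398 B_seq=7398 B_ack=1371

1371 7398 7398 1371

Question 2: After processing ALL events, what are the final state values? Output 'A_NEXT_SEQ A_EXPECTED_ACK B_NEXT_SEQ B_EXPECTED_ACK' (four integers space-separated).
After event 0: A_seq=1000 A_ack=7000 B_seq=7199 B_ack=1000
After event 1: A_seq=1000 A_ack=7000 B_seq=7398 B_ack=1000
After event 2: A_seq=1126 A_ack=7000 B_seq=7398 B_ack=1126
After event 3: A_seq=1126 A_ack=7398 B_seq=7398 B_ack=1126
After event 4: A_seq=1319 A_ack=7398 B_seq=7398 B_ack=1319
After event 5: A_seq=1371 A_ack=7398 B_seq=7398 B_ack=1371

Answer: 1371 7398 7398 1371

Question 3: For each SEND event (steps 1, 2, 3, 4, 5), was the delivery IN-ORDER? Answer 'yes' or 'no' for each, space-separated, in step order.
Answer: no yes yes yes yes

Derivation:
Step 1: SEND seq=7199 -> out-of-order
Step 2: SEND seq=1000 -> in-order
Step 3: SEND seq=7000 -> in-order
Step 4: SEND seq=1126 -> in-order
Step 5: SEND seq=1319 -> in-order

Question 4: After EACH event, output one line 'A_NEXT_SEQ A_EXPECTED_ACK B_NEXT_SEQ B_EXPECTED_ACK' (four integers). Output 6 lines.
1000 7000 7199 1000
1000 7000 7398 1000
1126 7000 7398 1126
1126 7398 7398 1126
1319 7398 7398 1319
1371 7398 7398 1371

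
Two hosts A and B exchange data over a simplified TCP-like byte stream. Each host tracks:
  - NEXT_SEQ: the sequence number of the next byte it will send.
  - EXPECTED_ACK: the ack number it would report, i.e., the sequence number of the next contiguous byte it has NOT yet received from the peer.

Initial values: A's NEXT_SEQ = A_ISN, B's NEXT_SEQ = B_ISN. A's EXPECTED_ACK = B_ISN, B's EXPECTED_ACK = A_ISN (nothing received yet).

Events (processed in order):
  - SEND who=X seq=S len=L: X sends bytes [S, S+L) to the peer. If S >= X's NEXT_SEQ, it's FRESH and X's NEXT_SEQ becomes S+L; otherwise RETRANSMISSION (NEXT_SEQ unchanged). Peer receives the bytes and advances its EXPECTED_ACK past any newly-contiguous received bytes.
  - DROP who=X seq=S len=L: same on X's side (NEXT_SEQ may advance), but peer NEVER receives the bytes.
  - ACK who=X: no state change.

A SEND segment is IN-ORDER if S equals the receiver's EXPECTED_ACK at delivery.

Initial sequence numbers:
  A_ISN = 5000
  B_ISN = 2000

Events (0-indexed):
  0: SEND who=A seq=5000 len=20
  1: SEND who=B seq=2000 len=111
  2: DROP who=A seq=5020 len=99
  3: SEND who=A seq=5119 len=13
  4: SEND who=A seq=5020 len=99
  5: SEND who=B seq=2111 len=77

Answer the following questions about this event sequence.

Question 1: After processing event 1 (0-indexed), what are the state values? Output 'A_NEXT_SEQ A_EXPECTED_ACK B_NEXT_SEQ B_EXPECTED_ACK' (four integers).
After event 0: A_seq=5020 A_ack=2000 B_seq=2000 B_ack=5020
After event 1: A_seq=5020 A_ack=2111 B_seq=2111 B_ack=5020

5020 2111 2111 5020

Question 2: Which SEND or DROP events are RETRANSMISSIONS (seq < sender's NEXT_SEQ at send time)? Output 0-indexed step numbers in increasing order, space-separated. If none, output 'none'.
Answer: 4

Derivation:
Step 0: SEND seq=5000 -> fresh
Step 1: SEND seq=2000 -> fresh
Step 2: DROP seq=5020 -> fresh
Step 3: SEND seq=5119 -> fresh
Step 4: SEND seq=5020 -> retransmit
Step 5: SEND seq=2111 -> fresh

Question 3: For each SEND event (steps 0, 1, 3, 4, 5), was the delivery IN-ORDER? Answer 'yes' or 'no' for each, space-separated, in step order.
Answer: yes yes no yes yes

Derivation:
Step 0: SEND seq=5000 -> in-order
Step 1: SEND seq=2000 -> in-order
Step 3: SEND seq=5119 -> out-of-order
Step 4: SEND seq=5020 -> in-order
Step 5: SEND seq=2111 -> in-order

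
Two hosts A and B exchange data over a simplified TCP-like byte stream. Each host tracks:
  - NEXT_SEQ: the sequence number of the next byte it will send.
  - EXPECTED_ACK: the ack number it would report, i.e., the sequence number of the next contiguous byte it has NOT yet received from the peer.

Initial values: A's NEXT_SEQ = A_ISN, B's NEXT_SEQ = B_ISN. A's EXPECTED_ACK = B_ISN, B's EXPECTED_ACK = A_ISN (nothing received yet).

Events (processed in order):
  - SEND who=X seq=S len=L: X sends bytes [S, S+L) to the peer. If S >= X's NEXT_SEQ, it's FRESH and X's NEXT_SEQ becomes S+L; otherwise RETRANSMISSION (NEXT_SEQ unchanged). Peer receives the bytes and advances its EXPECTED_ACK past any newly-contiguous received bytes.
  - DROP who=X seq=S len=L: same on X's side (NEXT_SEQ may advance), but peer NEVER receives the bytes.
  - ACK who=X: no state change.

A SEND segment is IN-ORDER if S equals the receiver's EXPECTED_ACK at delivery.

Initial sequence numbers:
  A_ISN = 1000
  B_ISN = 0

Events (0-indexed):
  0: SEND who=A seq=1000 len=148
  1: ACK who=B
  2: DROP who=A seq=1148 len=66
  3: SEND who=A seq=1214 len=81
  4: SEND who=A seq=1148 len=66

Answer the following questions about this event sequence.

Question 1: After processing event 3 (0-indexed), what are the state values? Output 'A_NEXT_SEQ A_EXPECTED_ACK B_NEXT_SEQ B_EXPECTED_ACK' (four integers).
After event 0: A_seq=1148 A_ack=0 B_seq=0 B_ack=1148
After event 1: A_seq=1148 A_ack=0 B_seq=0 B_ack=1148
After event 2: A_seq=1214 A_ack=0 B_seq=0 B_ack=1148
After event 3: A_seq=1295 A_ack=0 B_seq=0 B_ack=1148

1295 0 0 1148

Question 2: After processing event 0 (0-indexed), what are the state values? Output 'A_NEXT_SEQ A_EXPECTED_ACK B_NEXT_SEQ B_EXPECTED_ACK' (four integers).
After event 0: A_seq=1148 A_ack=0 B_seq=0 B_ack=1148

1148 0 0 1148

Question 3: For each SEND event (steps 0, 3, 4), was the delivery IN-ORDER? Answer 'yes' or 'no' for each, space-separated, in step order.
Answer: yes no yes

Derivation:
Step 0: SEND seq=1000 -> in-order
Step 3: SEND seq=1214 -> out-of-order
Step 4: SEND seq=1148 -> in-order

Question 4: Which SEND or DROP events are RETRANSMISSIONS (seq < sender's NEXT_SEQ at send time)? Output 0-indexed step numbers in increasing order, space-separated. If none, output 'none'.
Step 0: SEND seq=1000 -> fresh
Step 2: DROP seq=1148 -> fresh
Step 3: SEND seq=1214 -> fresh
Step 4: SEND seq=1148 -> retransmit

Answer: 4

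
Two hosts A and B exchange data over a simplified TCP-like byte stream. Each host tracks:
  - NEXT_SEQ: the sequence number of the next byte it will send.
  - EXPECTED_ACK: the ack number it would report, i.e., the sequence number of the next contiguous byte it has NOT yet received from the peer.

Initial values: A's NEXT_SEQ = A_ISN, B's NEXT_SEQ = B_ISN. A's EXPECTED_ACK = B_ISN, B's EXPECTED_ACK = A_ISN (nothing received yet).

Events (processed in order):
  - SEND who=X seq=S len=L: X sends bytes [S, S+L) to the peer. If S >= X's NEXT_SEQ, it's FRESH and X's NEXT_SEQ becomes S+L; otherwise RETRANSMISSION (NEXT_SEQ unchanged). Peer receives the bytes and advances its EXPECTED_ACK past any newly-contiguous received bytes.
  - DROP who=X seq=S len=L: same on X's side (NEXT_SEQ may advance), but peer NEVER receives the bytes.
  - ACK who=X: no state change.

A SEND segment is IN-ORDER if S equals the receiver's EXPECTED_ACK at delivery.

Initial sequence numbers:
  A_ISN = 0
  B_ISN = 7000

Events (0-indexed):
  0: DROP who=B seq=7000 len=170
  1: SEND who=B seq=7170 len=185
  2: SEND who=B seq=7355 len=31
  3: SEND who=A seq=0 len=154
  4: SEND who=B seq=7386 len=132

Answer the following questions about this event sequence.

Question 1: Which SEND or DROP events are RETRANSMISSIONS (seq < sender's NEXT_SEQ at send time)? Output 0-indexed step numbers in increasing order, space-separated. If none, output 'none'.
Answer: none

Derivation:
Step 0: DROP seq=7000 -> fresh
Step 1: SEND seq=7170 -> fresh
Step 2: SEND seq=7355 -> fresh
Step 3: SEND seq=0 -> fresh
Step 4: SEND seq=7386 -> fresh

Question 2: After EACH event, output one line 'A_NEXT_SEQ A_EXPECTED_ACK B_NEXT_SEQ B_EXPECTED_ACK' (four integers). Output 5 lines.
0 7000 7170 0
0 7000 7355 0
0 7000 7386 0
154 7000 7386 154
154 7000 7518 154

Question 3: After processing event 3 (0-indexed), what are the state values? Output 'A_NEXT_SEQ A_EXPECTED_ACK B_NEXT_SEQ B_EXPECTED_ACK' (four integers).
After event 0: A_seq=0 A_ack=7000 B_seq=7170 B_ack=0
After event 1: A_seq=0 A_ack=7000 B_seq=7355 B_ack=0
After event 2: A_seq=0 A_ack=7000 B_seq=7386 B_ack=0
After event 3: A_seq=154 A_ack=7000 B_seq=7386 B_ack=154

154 7000 7386 154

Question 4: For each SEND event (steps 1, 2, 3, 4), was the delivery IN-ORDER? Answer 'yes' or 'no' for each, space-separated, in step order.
Step 1: SEND seq=7170 -> out-of-order
Step 2: SEND seq=7355 -> out-of-order
Step 3: SEND seq=0 -> in-order
Step 4: SEND seq=7386 -> out-of-order

Answer: no no yes no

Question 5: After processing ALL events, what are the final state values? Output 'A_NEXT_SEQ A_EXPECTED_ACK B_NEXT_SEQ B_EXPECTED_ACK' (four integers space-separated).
After event 0: A_seq=0 A_ack=7000 B_seq=7170 B_ack=0
After event 1: A_seq=0 A_ack=7000 B_seq=7355 B_ack=0
After event 2: A_seq=0 A_ack=7000 B_seq=7386 B_ack=0
After event 3: A_seq=154 A_ack=7000 B_seq=7386 B_ack=154
After event 4: A_seq=154 A_ack=7000 B_seq=7518 B_ack=154

Answer: 154 7000 7518 154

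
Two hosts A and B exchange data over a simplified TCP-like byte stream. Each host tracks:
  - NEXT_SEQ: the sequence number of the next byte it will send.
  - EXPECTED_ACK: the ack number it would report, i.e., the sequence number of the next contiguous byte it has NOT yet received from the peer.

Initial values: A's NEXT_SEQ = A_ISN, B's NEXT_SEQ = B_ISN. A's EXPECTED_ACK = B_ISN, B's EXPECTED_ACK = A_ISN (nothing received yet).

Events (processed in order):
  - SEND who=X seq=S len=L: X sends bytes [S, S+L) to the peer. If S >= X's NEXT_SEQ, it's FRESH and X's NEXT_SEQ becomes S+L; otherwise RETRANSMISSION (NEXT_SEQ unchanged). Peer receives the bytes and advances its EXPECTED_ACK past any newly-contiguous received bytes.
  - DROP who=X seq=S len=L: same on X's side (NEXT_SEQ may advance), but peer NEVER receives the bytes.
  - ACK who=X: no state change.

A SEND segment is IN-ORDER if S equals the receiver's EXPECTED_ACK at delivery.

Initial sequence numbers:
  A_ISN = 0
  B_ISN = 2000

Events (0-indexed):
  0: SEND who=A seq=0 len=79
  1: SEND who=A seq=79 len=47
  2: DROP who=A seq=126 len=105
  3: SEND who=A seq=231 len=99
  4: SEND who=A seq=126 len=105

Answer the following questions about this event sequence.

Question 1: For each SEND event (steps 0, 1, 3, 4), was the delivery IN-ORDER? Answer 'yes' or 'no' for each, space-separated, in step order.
Answer: yes yes no yes

Derivation:
Step 0: SEND seq=0 -> in-order
Step 1: SEND seq=79 -> in-order
Step 3: SEND seq=231 -> out-of-order
Step 4: SEND seq=126 -> in-order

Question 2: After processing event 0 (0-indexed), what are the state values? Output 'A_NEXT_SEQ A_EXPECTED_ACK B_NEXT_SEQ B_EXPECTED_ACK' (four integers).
After event 0: A_seq=79 A_ack=2000 B_seq=2000 B_ack=79

79 2000 2000 79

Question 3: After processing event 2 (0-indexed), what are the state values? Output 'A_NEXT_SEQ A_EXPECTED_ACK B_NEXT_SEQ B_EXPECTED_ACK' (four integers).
After event 0: A_seq=79 A_ack=2000 B_seq=2000 B_ack=79
After event 1: A_seq=126 A_ack=2000 B_seq=2000 B_ack=126
After event 2: A_seq=231 A_ack=2000 B_seq=2000 B_ack=126

231 2000 2000 126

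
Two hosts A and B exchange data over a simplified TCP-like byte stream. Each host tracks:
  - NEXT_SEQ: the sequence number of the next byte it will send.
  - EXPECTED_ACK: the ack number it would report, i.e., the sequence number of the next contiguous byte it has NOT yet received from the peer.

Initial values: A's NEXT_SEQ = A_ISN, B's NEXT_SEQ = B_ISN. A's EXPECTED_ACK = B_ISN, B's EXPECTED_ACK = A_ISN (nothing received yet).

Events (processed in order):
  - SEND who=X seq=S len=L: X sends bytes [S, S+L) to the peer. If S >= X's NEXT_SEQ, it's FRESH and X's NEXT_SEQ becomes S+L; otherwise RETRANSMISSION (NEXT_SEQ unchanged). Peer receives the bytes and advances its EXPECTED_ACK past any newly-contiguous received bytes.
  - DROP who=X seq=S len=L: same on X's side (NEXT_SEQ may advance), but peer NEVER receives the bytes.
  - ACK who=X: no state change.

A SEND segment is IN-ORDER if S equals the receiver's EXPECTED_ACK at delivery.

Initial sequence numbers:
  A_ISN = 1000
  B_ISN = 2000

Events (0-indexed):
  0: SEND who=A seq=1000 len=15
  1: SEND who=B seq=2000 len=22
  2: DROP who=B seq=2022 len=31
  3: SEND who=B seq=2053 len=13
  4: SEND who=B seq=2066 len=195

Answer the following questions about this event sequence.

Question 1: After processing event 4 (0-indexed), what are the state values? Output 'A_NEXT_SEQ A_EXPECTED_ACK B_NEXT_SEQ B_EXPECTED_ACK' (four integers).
After event 0: A_seq=1015 A_ack=2000 B_seq=2000 B_ack=1015
After event 1: A_seq=1015 A_ack=2022 B_seq=2022 B_ack=1015
After event 2: A_seq=1015 A_ack=2022 B_seq=2053 B_ack=1015
After event 3: A_seq=1015 A_ack=2022 B_seq=2066 B_ack=1015
After event 4: A_seq=1015 A_ack=2022 B_seq=2261 B_ack=1015

1015 2022 2261 1015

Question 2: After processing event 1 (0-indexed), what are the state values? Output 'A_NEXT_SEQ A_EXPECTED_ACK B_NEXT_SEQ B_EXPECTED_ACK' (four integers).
After event 0: A_seq=1015 A_ack=2000 B_seq=2000 B_ack=1015
After event 1: A_seq=1015 A_ack=2022 B_seq=2022 B_ack=1015

1015 2022 2022 1015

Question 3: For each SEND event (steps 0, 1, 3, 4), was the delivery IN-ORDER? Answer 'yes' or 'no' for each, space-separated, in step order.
Answer: yes yes no no

Derivation:
Step 0: SEND seq=1000 -> in-order
Step 1: SEND seq=2000 -> in-order
Step 3: SEND seq=2053 -> out-of-order
Step 4: SEND seq=2066 -> out-of-order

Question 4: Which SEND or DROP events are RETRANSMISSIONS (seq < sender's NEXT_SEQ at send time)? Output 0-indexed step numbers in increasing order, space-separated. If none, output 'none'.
Answer: none

Derivation:
Step 0: SEND seq=1000 -> fresh
Step 1: SEND seq=2000 -> fresh
Step 2: DROP seq=2022 -> fresh
Step 3: SEND seq=2053 -> fresh
Step 4: SEND seq=2066 -> fresh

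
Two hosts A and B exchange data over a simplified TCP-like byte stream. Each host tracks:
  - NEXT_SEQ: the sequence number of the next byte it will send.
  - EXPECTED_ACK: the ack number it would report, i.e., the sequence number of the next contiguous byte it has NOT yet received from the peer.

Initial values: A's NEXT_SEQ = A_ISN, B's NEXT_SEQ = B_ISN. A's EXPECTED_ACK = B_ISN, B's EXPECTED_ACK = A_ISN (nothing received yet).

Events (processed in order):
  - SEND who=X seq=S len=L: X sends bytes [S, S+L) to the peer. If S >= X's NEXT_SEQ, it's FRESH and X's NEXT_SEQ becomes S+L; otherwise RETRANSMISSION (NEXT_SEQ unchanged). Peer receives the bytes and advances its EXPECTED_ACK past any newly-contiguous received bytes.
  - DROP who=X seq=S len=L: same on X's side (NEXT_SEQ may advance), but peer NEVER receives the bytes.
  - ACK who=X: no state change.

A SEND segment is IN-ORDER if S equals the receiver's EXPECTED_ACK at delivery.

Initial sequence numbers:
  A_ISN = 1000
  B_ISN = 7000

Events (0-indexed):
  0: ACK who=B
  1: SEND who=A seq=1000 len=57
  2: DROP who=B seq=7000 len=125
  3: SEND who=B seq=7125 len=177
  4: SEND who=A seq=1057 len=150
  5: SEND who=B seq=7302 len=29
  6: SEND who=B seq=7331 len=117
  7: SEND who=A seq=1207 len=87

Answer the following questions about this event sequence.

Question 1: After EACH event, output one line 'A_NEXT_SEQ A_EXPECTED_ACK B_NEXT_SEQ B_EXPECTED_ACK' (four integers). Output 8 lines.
1000 7000 7000 1000
1057 7000 7000 1057
1057 7000 7125 1057
1057 7000 7302 1057
1207 7000 7302 1207
1207 7000 7331 1207
1207 7000 7448 1207
1294 7000 7448 1294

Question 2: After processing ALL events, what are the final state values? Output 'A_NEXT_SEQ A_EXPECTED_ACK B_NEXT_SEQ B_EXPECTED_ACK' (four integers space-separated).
Answer: 1294 7000 7448 1294

Derivation:
After event 0: A_seq=1000 A_ack=7000 B_seq=7000 B_ack=1000
After event 1: A_seq=1057 A_ack=7000 B_seq=7000 B_ack=1057
After event 2: A_seq=1057 A_ack=7000 B_seq=7125 B_ack=1057
After event 3: A_seq=1057 A_ack=7000 B_seq=7302 B_ack=1057
After event 4: A_seq=1207 A_ack=7000 B_seq=7302 B_ack=1207
After event 5: A_seq=1207 A_ack=7000 B_seq=7331 B_ack=1207
After event 6: A_seq=1207 A_ack=7000 B_seq=7448 B_ack=1207
After event 7: A_seq=1294 A_ack=7000 B_seq=7448 B_ack=1294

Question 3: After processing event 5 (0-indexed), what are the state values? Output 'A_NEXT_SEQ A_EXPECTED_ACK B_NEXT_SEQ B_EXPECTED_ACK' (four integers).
After event 0: A_seq=1000 A_ack=7000 B_seq=7000 B_ack=1000
After event 1: A_seq=1057 A_ack=7000 B_seq=7000 B_ack=1057
After event 2: A_seq=1057 A_ack=7000 B_seq=7125 B_ack=1057
After event 3: A_seq=1057 A_ack=7000 B_seq=7302 B_ack=1057
After event 4: A_seq=1207 A_ack=7000 B_seq=7302 B_ack=1207
After event 5: A_seq=1207 A_ack=7000 B_seq=7331 B_ack=1207

1207 7000 7331 1207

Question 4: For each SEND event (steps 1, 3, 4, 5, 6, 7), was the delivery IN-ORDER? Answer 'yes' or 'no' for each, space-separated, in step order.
Step 1: SEND seq=1000 -> in-order
Step 3: SEND seq=7125 -> out-of-order
Step 4: SEND seq=1057 -> in-order
Step 5: SEND seq=7302 -> out-of-order
Step 6: SEND seq=7331 -> out-of-order
Step 7: SEND seq=1207 -> in-order

Answer: yes no yes no no yes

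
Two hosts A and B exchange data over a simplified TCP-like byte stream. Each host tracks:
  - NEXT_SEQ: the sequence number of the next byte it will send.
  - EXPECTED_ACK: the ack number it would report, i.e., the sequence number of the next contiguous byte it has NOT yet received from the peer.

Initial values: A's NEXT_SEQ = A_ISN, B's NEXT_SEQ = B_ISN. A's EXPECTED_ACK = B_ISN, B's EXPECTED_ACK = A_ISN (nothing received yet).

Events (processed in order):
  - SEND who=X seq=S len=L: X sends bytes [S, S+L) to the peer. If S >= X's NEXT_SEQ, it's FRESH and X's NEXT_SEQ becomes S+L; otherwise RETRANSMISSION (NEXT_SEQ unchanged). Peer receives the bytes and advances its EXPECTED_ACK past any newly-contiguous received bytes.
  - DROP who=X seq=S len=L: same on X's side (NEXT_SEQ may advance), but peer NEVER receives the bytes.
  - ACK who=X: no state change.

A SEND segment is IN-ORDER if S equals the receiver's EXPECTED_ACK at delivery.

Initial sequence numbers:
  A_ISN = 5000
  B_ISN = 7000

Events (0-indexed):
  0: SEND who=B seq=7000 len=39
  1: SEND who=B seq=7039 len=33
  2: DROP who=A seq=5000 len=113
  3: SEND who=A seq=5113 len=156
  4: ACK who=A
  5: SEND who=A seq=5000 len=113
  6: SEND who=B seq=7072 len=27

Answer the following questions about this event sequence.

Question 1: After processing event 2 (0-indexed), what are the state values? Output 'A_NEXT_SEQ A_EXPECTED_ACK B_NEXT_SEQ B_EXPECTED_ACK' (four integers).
After event 0: A_seq=5000 A_ack=7039 B_seq=7039 B_ack=5000
After event 1: A_seq=5000 A_ack=7072 B_seq=7072 B_ack=5000
After event 2: A_seq=5113 A_ack=7072 B_seq=7072 B_ack=5000

5113 7072 7072 5000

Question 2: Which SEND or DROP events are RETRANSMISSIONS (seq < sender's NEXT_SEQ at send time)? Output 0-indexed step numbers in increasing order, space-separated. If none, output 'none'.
Step 0: SEND seq=7000 -> fresh
Step 1: SEND seq=7039 -> fresh
Step 2: DROP seq=5000 -> fresh
Step 3: SEND seq=5113 -> fresh
Step 5: SEND seq=5000 -> retransmit
Step 6: SEND seq=7072 -> fresh

Answer: 5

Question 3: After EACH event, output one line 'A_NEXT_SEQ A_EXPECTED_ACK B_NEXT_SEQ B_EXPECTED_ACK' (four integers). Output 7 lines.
5000 7039 7039 5000
5000 7072 7072 5000
5113 7072 7072 5000
5269 7072 7072 5000
5269 7072 7072 5000
5269 7072 7072 5269
5269 7099 7099 5269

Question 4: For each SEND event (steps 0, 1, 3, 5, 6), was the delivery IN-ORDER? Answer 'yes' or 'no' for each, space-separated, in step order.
Answer: yes yes no yes yes

Derivation:
Step 0: SEND seq=7000 -> in-order
Step 1: SEND seq=7039 -> in-order
Step 3: SEND seq=5113 -> out-of-order
Step 5: SEND seq=5000 -> in-order
Step 6: SEND seq=7072 -> in-order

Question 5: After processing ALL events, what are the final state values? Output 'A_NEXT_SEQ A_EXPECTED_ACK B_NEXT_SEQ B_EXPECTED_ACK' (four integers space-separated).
After event 0: A_seq=5000 A_ack=7039 B_seq=7039 B_ack=5000
After event 1: A_seq=5000 A_ack=7072 B_seq=7072 B_ack=5000
After event 2: A_seq=5113 A_ack=7072 B_seq=7072 B_ack=5000
After event 3: A_seq=5269 A_ack=7072 B_seq=7072 B_ack=5000
After event 4: A_seq=5269 A_ack=7072 B_seq=7072 B_ack=5000
After event 5: A_seq=5269 A_ack=7072 B_seq=7072 B_ack=5269
After event 6: A_seq=5269 A_ack=7099 B_seq=7099 B_ack=5269

Answer: 5269 7099 7099 5269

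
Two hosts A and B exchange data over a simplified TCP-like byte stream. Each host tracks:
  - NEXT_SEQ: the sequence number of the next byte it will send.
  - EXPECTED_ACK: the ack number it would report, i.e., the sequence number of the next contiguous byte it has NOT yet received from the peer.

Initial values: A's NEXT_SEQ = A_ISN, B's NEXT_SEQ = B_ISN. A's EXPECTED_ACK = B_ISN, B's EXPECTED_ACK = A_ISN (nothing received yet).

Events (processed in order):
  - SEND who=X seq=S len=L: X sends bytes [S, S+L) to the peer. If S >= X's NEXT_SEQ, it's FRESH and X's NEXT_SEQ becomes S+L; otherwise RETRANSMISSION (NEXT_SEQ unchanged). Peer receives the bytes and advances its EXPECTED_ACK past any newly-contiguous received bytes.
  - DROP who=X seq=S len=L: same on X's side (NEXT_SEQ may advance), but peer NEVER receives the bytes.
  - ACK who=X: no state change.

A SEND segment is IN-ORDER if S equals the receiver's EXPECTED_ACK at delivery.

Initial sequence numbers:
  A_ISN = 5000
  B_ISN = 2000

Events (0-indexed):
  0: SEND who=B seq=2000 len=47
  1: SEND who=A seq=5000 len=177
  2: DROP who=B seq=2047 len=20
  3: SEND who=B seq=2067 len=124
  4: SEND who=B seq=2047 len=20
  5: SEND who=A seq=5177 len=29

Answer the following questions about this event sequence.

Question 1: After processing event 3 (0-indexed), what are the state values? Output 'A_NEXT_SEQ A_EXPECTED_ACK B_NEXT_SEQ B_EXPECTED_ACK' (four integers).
After event 0: A_seq=5000 A_ack=2047 B_seq=2047 B_ack=5000
After event 1: A_seq=5177 A_ack=2047 B_seq=2047 B_ack=5177
After event 2: A_seq=5177 A_ack=2047 B_seq=2067 B_ack=5177
After event 3: A_seq=5177 A_ack=2047 B_seq=2191 B_ack=5177

5177 2047 2191 5177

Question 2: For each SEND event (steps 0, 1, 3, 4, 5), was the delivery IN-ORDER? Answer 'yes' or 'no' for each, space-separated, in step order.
Step 0: SEND seq=2000 -> in-order
Step 1: SEND seq=5000 -> in-order
Step 3: SEND seq=2067 -> out-of-order
Step 4: SEND seq=2047 -> in-order
Step 5: SEND seq=5177 -> in-order

Answer: yes yes no yes yes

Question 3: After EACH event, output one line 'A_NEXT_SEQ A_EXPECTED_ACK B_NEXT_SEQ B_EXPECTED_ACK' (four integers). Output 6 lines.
5000 2047 2047 5000
5177 2047 2047 5177
5177 2047 2067 5177
5177 2047 2191 5177
5177 2191 2191 5177
5206 2191 2191 5206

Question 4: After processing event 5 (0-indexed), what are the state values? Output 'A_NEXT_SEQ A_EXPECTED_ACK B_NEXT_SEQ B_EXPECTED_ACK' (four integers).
After event 0: A_seq=5000 A_ack=2047 B_seq=2047 B_ack=5000
After event 1: A_seq=5177 A_ack=2047 B_seq=2047 B_ack=5177
After event 2: A_seq=5177 A_ack=2047 B_seq=2067 B_ack=5177
After event 3: A_seq=5177 A_ack=2047 B_seq=2191 B_ack=5177
After event 4: A_seq=5177 A_ack=2191 B_seq=2191 B_ack=5177
After event 5: A_seq=5206 A_ack=2191 B_seq=2191 B_ack=5206

5206 2191 2191 5206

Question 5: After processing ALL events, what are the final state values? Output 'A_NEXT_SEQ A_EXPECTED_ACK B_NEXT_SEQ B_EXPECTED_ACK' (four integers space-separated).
After event 0: A_seq=5000 A_ack=2047 B_seq=2047 B_ack=5000
After event 1: A_seq=5177 A_ack=2047 B_seq=2047 B_ack=5177
After event 2: A_seq=5177 A_ack=2047 B_seq=2067 B_ack=5177
After event 3: A_seq=5177 A_ack=2047 B_seq=2191 B_ack=5177
After event 4: A_seq=5177 A_ack=2191 B_seq=2191 B_ack=5177
After event 5: A_seq=5206 A_ack=2191 B_seq=2191 B_ack=5206

Answer: 5206 2191 2191 5206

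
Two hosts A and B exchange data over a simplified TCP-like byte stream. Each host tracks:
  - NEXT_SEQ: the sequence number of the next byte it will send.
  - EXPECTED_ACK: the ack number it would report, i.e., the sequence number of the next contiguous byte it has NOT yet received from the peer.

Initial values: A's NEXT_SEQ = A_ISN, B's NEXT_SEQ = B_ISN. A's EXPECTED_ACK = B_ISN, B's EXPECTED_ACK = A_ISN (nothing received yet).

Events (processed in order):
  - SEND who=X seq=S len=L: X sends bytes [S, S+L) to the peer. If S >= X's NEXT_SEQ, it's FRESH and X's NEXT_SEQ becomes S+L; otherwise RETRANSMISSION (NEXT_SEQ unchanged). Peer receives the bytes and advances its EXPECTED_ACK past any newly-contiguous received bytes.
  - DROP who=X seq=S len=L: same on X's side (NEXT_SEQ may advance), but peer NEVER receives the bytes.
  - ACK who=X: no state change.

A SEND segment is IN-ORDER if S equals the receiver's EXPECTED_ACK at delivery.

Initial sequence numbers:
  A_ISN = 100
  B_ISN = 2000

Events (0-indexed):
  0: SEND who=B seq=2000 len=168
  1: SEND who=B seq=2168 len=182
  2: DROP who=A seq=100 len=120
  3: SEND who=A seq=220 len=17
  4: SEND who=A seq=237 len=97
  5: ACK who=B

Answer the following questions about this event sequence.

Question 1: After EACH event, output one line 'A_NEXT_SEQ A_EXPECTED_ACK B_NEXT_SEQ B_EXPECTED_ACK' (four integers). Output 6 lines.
100 2168 2168 100
100 2350 2350 100
220 2350 2350 100
237 2350 2350 100
334 2350 2350 100
334 2350 2350 100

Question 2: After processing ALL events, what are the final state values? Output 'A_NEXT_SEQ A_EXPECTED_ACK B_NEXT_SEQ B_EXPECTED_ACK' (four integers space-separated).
After event 0: A_seq=100 A_ack=2168 B_seq=2168 B_ack=100
After event 1: A_seq=100 A_ack=2350 B_seq=2350 B_ack=100
After event 2: A_seq=220 A_ack=2350 B_seq=2350 B_ack=100
After event 3: A_seq=237 A_ack=2350 B_seq=2350 B_ack=100
After event 4: A_seq=334 A_ack=2350 B_seq=2350 B_ack=100
After event 5: A_seq=334 A_ack=2350 B_seq=2350 B_ack=100

Answer: 334 2350 2350 100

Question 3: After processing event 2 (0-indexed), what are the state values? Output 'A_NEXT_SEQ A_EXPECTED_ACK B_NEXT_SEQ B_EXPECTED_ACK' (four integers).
After event 0: A_seq=100 A_ack=2168 B_seq=2168 B_ack=100
After event 1: A_seq=100 A_ack=2350 B_seq=2350 B_ack=100
After event 2: A_seq=220 A_ack=2350 B_seq=2350 B_ack=100

220 2350 2350 100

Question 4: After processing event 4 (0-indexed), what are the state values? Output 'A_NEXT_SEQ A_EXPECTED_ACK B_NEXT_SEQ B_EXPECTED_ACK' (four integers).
After event 0: A_seq=100 A_ack=2168 B_seq=2168 B_ack=100
After event 1: A_seq=100 A_ack=2350 B_seq=2350 B_ack=100
After event 2: A_seq=220 A_ack=2350 B_seq=2350 B_ack=100
After event 3: A_seq=237 A_ack=2350 B_seq=2350 B_ack=100
After event 4: A_seq=334 A_ack=2350 B_seq=2350 B_ack=100

334 2350 2350 100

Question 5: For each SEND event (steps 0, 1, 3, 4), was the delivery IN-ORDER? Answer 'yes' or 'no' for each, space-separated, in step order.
Step 0: SEND seq=2000 -> in-order
Step 1: SEND seq=2168 -> in-order
Step 3: SEND seq=220 -> out-of-order
Step 4: SEND seq=237 -> out-of-order

Answer: yes yes no no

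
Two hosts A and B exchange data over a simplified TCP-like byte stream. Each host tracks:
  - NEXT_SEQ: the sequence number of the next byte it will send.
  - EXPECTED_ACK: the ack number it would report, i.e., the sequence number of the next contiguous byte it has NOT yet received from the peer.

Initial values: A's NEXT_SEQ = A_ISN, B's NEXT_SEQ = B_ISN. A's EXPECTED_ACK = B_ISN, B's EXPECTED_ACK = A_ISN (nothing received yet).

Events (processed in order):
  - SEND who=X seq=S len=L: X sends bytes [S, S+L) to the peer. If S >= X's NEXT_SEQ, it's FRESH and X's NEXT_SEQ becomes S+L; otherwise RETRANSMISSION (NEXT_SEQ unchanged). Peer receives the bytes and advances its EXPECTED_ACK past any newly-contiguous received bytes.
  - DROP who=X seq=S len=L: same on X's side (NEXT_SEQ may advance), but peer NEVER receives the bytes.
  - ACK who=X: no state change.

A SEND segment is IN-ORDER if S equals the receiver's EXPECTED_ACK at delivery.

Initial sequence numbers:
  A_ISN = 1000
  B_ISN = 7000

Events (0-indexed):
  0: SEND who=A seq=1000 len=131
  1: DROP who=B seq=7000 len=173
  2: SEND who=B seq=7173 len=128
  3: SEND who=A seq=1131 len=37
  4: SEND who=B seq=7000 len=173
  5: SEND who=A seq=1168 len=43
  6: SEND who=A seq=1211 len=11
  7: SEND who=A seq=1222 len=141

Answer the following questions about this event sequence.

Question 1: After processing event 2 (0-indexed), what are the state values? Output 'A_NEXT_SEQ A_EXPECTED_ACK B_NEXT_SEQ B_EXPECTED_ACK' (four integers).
After event 0: A_seq=1131 A_ack=7000 B_seq=7000 B_ack=1131
After event 1: A_seq=1131 A_ack=7000 B_seq=7173 B_ack=1131
After event 2: A_seq=1131 A_ack=7000 B_seq=7301 B_ack=1131

1131 7000 7301 1131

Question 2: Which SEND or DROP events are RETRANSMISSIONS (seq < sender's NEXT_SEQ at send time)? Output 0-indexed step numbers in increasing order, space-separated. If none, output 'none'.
Answer: 4

Derivation:
Step 0: SEND seq=1000 -> fresh
Step 1: DROP seq=7000 -> fresh
Step 2: SEND seq=7173 -> fresh
Step 3: SEND seq=1131 -> fresh
Step 4: SEND seq=7000 -> retransmit
Step 5: SEND seq=1168 -> fresh
Step 6: SEND seq=1211 -> fresh
Step 7: SEND seq=1222 -> fresh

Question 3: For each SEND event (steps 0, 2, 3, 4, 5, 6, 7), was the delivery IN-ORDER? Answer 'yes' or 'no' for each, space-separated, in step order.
Step 0: SEND seq=1000 -> in-order
Step 2: SEND seq=7173 -> out-of-order
Step 3: SEND seq=1131 -> in-order
Step 4: SEND seq=7000 -> in-order
Step 5: SEND seq=1168 -> in-order
Step 6: SEND seq=1211 -> in-order
Step 7: SEND seq=1222 -> in-order

Answer: yes no yes yes yes yes yes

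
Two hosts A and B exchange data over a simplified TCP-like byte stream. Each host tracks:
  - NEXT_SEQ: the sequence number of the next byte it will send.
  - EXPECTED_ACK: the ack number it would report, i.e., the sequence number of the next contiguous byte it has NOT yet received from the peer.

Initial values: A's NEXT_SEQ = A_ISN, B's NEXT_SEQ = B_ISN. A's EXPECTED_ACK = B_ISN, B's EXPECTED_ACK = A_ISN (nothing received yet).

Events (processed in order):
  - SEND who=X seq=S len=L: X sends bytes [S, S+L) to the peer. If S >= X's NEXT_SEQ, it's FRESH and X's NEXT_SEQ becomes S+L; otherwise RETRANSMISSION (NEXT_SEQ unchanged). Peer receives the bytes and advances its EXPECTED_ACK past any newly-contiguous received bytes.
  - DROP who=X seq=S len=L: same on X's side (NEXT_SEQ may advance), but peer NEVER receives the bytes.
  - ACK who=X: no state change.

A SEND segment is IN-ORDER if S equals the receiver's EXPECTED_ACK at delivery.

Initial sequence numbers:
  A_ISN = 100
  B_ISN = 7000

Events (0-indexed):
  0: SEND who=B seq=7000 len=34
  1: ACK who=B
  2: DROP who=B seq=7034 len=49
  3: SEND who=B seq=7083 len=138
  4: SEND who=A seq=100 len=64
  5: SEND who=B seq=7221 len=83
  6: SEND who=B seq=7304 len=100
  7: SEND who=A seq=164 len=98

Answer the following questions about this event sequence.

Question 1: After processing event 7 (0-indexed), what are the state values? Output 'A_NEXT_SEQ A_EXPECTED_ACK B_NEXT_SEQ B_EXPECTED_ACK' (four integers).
After event 0: A_seq=100 A_ack=7034 B_seq=7034 B_ack=100
After event 1: A_seq=100 A_ack=7034 B_seq=7034 B_ack=100
After event 2: A_seq=100 A_ack=7034 B_seq=7083 B_ack=100
After event 3: A_seq=100 A_ack=7034 B_seq=7221 B_ack=100
After event 4: A_seq=164 A_ack=7034 B_seq=7221 B_ack=164
After event 5: A_seq=164 A_ack=7034 B_seq=7304 B_ack=164
After event 6: A_seq=164 A_ack=7034 B_seq=7404 B_ack=164
After event 7: A_seq=262 A_ack=7034 B_seq=7404 B_ack=262

262 7034 7404 262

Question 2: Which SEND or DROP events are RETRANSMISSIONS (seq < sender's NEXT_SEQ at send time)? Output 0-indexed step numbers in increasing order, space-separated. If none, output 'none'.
Answer: none

Derivation:
Step 0: SEND seq=7000 -> fresh
Step 2: DROP seq=7034 -> fresh
Step 3: SEND seq=7083 -> fresh
Step 4: SEND seq=100 -> fresh
Step 5: SEND seq=7221 -> fresh
Step 6: SEND seq=7304 -> fresh
Step 7: SEND seq=164 -> fresh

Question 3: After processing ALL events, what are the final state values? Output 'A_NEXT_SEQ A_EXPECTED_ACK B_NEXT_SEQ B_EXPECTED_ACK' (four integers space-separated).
After event 0: A_seq=100 A_ack=7034 B_seq=7034 B_ack=100
After event 1: A_seq=100 A_ack=7034 B_seq=7034 B_ack=100
After event 2: A_seq=100 A_ack=7034 B_seq=7083 B_ack=100
After event 3: A_seq=100 A_ack=7034 B_seq=7221 B_ack=100
After event 4: A_seq=164 A_ack=7034 B_seq=7221 B_ack=164
After event 5: A_seq=164 A_ack=7034 B_seq=7304 B_ack=164
After event 6: A_seq=164 A_ack=7034 B_seq=7404 B_ack=164
After event 7: A_seq=262 A_ack=7034 B_seq=7404 B_ack=262

Answer: 262 7034 7404 262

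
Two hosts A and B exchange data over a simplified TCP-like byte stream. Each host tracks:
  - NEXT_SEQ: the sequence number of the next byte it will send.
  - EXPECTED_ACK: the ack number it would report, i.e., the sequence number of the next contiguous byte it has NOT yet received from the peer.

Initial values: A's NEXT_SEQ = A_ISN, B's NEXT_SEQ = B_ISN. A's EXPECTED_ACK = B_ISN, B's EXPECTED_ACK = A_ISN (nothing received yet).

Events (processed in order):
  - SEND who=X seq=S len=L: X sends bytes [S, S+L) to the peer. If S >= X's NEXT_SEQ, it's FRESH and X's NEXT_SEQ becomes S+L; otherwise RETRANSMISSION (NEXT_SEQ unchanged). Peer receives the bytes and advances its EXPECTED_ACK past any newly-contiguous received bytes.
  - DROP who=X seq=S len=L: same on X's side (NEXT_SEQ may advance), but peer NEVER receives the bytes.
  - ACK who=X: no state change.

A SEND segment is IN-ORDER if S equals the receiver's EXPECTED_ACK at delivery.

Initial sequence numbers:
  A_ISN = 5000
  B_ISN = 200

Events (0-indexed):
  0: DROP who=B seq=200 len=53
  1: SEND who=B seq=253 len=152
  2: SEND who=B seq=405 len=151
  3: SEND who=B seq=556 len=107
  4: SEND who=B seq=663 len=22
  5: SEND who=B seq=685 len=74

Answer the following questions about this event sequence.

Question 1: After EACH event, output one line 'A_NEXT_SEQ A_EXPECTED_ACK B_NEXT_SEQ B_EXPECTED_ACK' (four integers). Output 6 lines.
5000 200 253 5000
5000 200 405 5000
5000 200 556 5000
5000 200 663 5000
5000 200 685 5000
5000 200 759 5000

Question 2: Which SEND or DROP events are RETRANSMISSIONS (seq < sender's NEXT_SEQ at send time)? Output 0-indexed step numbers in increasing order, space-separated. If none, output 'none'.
Answer: none

Derivation:
Step 0: DROP seq=200 -> fresh
Step 1: SEND seq=253 -> fresh
Step 2: SEND seq=405 -> fresh
Step 3: SEND seq=556 -> fresh
Step 4: SEND seq=663 -> fresh
Step 5: SEND seq=685 -> fresh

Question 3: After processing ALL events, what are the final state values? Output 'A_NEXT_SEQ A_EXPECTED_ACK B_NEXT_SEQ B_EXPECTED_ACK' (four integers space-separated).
After event 0: A_seq=5000 A_ack=200 B_seq=253 B_ack=5000
After event 1: A_seq=5000 A_ack=200 B_seq=405 B_ack=5000
After event 2: A_seq=5000 A_ack=200 B_seq=556 B_ack=5000
After event 3: A_seq=5000 A_ack=200 B_seq=663 B_ack=5000
After event 4: A_seq=5000 A_ack=200 B_seq=685 B_ack=5000
After event 5: A_seq=5000 A_ack=200 B_seq=759 B_ack=5000

Answer: 5000 200 759 5000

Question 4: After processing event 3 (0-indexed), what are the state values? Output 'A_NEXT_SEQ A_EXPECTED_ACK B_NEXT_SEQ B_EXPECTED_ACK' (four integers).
After event 0: A_seq=5000 A_ack=200 B_seq=253 B_ack=5000
After event 1: A_seq=5000 A_ack=200 B_seq=405 B_ack=5000
After event 2: A_seq=5000 A_ack=200 B_seq=556 B_ack=5000
After event 3: A_seq=5000 A_ack=200 B_seq=663 B_ack=5000

5000 200 663 5000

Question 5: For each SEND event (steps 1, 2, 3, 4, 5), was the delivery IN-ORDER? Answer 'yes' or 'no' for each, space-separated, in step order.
Answer: no no no no no

Derivation:
Step 1: SEND seq=253 -> out-of-order
Step 2: SEND seq=405 -> out-of-order
Step 3: SEND seq=556 -> out-of-order
Step 4: SEND seq=663 -> out-of-order
Step 5: SEND seq=685 -> out-of-order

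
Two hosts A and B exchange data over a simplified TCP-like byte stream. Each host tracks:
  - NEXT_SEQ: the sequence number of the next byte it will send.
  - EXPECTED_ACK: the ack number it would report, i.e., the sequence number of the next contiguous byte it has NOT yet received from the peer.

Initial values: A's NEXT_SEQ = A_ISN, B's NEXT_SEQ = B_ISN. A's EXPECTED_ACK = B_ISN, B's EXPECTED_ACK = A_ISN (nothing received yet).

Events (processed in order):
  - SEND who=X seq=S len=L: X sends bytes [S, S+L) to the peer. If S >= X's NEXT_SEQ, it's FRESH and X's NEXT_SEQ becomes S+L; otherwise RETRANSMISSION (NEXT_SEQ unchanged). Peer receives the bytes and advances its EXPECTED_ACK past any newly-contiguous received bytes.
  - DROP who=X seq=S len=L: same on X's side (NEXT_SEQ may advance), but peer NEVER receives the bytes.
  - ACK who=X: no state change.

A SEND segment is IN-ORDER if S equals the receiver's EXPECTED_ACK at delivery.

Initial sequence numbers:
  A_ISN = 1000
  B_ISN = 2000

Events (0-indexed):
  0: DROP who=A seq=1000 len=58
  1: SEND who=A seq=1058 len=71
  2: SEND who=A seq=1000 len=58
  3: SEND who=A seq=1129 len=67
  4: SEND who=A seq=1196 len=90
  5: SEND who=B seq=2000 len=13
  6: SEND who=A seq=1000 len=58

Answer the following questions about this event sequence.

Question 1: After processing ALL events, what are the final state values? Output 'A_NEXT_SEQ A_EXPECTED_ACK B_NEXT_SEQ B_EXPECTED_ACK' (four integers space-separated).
After event 0: A_seq=1058 A_ack=2000 B_seq=2000 B_ack=1000
After event 1: A_seq=1129 A_ack=2000 B_seq=2000 B_ack=1000
After event 2: A_seq=1129 A_ack=2000 B_seq=2000 B_ack=1129
After event 3: A_seq=1196 A_ack=2000 B_seq=2000 B_ack=1196
After event 4: A_seq=1286 A_ack=2000 B_seq=2000 B_ack=1286
After event 5: A_seq=1286 A_ack=2013 B_seq=2013 B_ack=1286
After event 6: A_seq=1286 A_ack=2013 B_seq=2013 B_ack=1286

Answer: 1286 2013 2013 1286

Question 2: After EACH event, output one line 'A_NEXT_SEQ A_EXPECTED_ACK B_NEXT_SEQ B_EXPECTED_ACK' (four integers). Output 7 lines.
1058 2000 2000 1000
1129 2000 2000 1000
1129 2000 2000 1129
1196 2000 2000 1196
1286 2000 2000 1286
1286 2013 2013 1286
1286 2013 2013 1286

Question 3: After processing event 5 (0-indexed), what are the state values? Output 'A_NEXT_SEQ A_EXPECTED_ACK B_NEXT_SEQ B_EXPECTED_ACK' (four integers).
After event 0: A_seq=1058 A_ack=2000 B_seq=2000 B_ack=1000
After event 1: A_seq=1129 A_ack=2000 B_seq=2000 B_ack=1000
After event 2: A_seq=1129 A_ack=2000 B_seq=2000 B_ack=1129
After event 3: A_seq=1196 A_ack=2000 B_seq=2000 B_ack=1196
After event 4: A_seq=1286 A_ack=2000 B_seq=2000 B_ack=1286
After event 5: A_seq=1286 A_ack=2013 B_seq=2013 B_ack=1286

1286 2013 2013 1286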